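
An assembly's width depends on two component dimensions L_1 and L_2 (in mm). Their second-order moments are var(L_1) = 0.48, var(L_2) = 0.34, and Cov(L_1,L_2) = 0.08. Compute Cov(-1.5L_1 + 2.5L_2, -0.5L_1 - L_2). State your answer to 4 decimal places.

-0.4700

Cov(-1.5L_1 + 2.5L_2, -0.5L_1 - L_2) = (-1.5)(-0.5)var(L_1) + (2.5)(-1)var(L_2) + [(-1.5)(-1) + (2.5)(-0.5)]Cov(L_1,L_2)
= 0.75·0.48 + -2.5·0.34 + 0.25·0.08 = -0.47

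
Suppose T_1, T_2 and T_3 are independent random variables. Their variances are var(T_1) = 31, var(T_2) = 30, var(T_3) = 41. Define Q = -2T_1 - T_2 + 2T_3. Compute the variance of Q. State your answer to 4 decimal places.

By independence, var(Q) = (-2)²var(T_1) + (-1)²var(T_2) + (2)²var(T_3)
= (-2)²·31 + (-1)²·30 + (2)²·41 = 318

318.0000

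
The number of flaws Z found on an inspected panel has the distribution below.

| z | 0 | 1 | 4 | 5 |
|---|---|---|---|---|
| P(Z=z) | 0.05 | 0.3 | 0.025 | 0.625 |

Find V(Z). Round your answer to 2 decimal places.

E[Z] = (0)(0.05) + (1)(0.3) + (4)(0.025) + (5)(0.625) = 3.525
E[Z²] = (0)²(0.05) + (1)²(0.3) + (4)²(0.025) + (5)²(0.625) = 16.325
V(Z) = E[Z²] − (E[Z])² = 16.325 − (3.525)² = 3.899375

3.90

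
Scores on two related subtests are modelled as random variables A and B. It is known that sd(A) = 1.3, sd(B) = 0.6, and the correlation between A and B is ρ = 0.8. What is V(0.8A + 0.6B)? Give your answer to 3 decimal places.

1.810

V(A) = (1.3)² = 1.69;  V(B) = (0.6)² = 0.36
Cov(A,B) = ρ·sd(A)·sd(B) = 0.8·1.3·0.6 = 0.624
V(0.8A + 0.6B) = (0.8)²·V(A) + (0.6)²·V(B) + 2·(0.8)·(0.6)·Cov(A,B)
= 0.64·1.69 + 0.36·0.36 + 0.96·0.624 = 1.81024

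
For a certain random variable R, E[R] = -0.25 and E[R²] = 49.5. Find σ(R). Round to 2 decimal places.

7.03

Var(R) = 49.5 − (-0.25)² = 49.4375
σ(R) = √49.4375 ≈ 7.03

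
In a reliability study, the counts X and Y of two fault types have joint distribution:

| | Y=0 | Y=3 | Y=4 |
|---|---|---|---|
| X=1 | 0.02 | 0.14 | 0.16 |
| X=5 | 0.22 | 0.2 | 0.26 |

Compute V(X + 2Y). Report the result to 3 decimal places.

10.306

E[X] = 3.72,  E[Y] = 2.7,  E[XY] = 9.26
V(X) = 17.32 − (3.72)² = 3.4816;  V(Y) = 9.78 − (2.7)² = 2.49
Cov(X,Y) = 9.26 − (3.72)(2.7) = -0.784
V(X + 2Y) = (1)²·3.4816 + (2)²·2.49 + 2·(1)·(2)·-0.784 = 10.3056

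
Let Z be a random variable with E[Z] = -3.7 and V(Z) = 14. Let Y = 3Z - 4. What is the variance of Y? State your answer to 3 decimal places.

V(3Z - 4) = (3)²·V(Z) = 9·14 = 126

126.000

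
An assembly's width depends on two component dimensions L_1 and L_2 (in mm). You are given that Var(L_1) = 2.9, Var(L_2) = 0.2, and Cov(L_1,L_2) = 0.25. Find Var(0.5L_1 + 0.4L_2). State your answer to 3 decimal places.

Var(0.5L_1 + 0.4L_2) = (0.5)²·Var(L_1) + (0.4)²·Var(L_2) + 2·(0.5)·(0.4)·Cov(L_1,L_2)
= 0.25·2.9 + 0.16·0.2 + 0.4·0.25 = 0.857

0.857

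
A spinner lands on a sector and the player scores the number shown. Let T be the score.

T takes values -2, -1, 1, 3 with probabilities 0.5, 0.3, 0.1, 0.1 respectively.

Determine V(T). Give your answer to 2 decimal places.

2.49

E[T] = (-2)(0.5) + (-1)(0.3) + (1)(0.1) + (3)(0.1) = -0.9
E[T²] = (-2)²(0.5) + (-1)²(0.3) + (1)²(0.1) + (3)²(0.1) = 3.3
V(T) = E[T²] − (E[T])² = 3.3 − (-0.9)² = 2.49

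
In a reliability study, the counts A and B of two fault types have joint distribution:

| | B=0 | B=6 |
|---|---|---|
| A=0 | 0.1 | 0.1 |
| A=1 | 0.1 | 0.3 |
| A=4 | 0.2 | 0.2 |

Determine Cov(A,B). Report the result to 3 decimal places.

-0.600

E[A] = 2,  E[B] = 3.6
E[AB] = 6.6
Cov(A,B) = E[AB] − E[A]E[B] = 6.6 − (2)(3.6) = -0.6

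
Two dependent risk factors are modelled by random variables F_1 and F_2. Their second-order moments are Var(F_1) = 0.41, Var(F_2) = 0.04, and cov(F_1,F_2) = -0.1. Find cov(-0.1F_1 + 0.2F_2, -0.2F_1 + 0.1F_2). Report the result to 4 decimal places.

0.0140

cov(-0.1F_1 + 0.2F_2, -0.2F_1 + 0.1F_2) = (-0.1)(-0.2)Var(F_1) + (0.2)(0.1)Var(F_2) + [(-0.1)(0.1) + (0.2)(-0.2)]cov(F_1,F_2)
= 0.02·0.41 + 0.02·0.04 + -0.05·-0.1 = 0.014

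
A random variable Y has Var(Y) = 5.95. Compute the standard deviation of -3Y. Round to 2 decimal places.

Var(-3Y) = (-3)²·5.95 = 53.55
σ(-3Y) = √53.55 ≈ 7.32

7.32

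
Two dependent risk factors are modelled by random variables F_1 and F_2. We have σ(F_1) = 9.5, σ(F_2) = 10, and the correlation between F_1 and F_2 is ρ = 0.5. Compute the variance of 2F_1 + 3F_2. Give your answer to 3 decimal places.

V(F_1) = (9.5)² = 90.25;  V(F_2) = (10)² = 100
Cov(F_1,F_2) = ρ·σ(F_1)·σ(F_2) = 0.5·9.5·10 = 47.5
V(2F_1 + 3F_2) = (2)²·V(F_1) + (3)²·V(F_2) + 2·(2)·(3)·Cov(F_1,F_2)
= 4·90.25 + 9·100 + 12·47.5 = 1831

1831.000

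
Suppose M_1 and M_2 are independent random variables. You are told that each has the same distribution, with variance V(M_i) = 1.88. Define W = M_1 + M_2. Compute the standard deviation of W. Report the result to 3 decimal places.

1.939

By independence, V(W) = (1)²V(M_1) + (1)²V(M_2)
= (1)²·1.88 + (1)²·1.88 = 3.76
SD(W) = √3.76 ≈ 1.939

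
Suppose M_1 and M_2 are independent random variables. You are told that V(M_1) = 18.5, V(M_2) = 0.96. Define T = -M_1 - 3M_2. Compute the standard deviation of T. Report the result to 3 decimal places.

By independence, V(T) = (-1)²V(M_1) + (-3)²V(M_2)
= (-1)²·18.5 + (-3)²·0.96 = 27.14
σ(T) = √27.14 ≈ 5.210

5.210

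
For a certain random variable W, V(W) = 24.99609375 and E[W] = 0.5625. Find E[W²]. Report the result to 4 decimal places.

E[W²] = V(W) + (E[W])² = 24.99609375 + (0.5625)² = 25.3125

25.3125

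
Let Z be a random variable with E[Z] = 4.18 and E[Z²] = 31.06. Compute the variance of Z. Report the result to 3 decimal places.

13.588

V(Z) = 31.06 − (4.18)² = 13.5876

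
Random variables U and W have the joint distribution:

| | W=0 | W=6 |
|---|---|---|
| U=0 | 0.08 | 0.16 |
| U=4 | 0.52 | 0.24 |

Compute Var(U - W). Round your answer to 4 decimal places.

14.6304

E[U] = 3.04,  E[W] = 2.4,  E[UW] = 5.76
Var(U) = 12.16 − (3.04)² = 2.9184;  Var(W) = 14.4 − (2.4)² = 8.64
Cov(U,W) = 5.76 − (3.04)(2.4) = -1.536
Var(U - W) = (1)²·2.9184 + (-1)²·8.64 + 2·(1)·(-1)·-1.536 = 14.6304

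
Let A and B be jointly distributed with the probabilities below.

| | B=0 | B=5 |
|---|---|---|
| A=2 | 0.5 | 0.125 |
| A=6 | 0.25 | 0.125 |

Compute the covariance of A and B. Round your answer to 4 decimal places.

0.6250

E[A] = 3.5,  E[B] = 1.25
E[AB] = 5
Cov(A,B) = E[AB] − E[A]E[B] = 5 − (3.5)(1.25) = 0.625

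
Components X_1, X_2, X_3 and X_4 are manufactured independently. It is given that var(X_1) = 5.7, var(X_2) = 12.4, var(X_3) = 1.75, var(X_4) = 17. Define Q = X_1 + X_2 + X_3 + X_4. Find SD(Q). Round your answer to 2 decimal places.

By independence, var(Q) = (1)²var(X_1) + (1)²var(X_2) + (1)²var(X_3) + (1)²var(X_4)
= (1)²·5.7 + (1)²·12.4 + (1)²·1.75 + (1)²·17 = 36.85
SD(Q) = √36.85 ≈ 6.07

6.07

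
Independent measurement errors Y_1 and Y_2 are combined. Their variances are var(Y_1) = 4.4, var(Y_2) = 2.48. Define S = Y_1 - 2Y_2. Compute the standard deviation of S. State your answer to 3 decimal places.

By independence, var(S) = (1)²var(Y_1) + (-2)²var(Y_2)
= (1)²·4.4 + (-2)²·2.48 = 14.32
SD(S) = √14.32 ≈ 3.784

3.784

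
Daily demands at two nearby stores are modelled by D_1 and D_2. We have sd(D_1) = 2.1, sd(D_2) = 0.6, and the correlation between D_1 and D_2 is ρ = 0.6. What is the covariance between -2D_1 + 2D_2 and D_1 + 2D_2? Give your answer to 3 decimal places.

-8.892

var(D_1) = (2.1)² = 4.41;  var(D_2) = (0.6)² = 0.36
Cov(D_1,D_2) = ρ·sd(D_1)·sd(D_2) = 0.6·2.1·0.6 = 0.756
Cov(-2D_1 + 2D_2, D_1 + 2D_2) = (-2)(1)var(D_1) + (2)(2)var(D_2) + [(-2)(2) + (2)(1)]Cov(D_1,D_2)
= -2·4.41 + 4·0.36 + -2·0.756 = -8.892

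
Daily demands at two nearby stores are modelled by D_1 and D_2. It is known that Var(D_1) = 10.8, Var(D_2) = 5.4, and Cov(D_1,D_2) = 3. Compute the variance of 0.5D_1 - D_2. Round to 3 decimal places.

Var(0.5D_1 - D_2) = (0.5)²·Var(D_1) + (-1)²·Var(D_2) + 2·(0.5)·(-1)·Cov(D_1,D_2)
= 0.25·10.8 + 1·5.4 + -1·3 = 5.1

5.100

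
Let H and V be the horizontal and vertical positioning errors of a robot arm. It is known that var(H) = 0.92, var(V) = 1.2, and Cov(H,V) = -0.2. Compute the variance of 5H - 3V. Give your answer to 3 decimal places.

39.800

var(5H - 3V) = (5)²·var(H) + (-3)²·var(V) + 2·(5)·(-3)·Cov(H,V)
= 25·0.92 + 9·1.2 + -30·-0.2 = 39.8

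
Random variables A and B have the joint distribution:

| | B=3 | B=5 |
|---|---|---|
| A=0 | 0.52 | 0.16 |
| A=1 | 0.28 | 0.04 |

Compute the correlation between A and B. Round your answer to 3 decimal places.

E[A] = 0.32,  E[B] = 3.4
E[AB] = 1.04
cov(A,B) = E[AB] − E[A]E[B] = 1.04 − (0.32)(3.4) = -0.048
Var(A) = 0.2176,  Var(B) = 0.64
ρ = -0.048 / √(0.2176·0.64) ≈ -0.129

-0.129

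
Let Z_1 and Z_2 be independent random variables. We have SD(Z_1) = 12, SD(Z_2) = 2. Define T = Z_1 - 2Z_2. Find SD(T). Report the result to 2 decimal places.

12.65

Var(Z_1) = 144, Var(Z_2) = 4
By independence, Var(T) = (1)²Var(Z_1) + (-2)²Var(Z_2)
= (1)²·144 + (-2)²·4 = 160
SD(T) = √160 ≈ 12.65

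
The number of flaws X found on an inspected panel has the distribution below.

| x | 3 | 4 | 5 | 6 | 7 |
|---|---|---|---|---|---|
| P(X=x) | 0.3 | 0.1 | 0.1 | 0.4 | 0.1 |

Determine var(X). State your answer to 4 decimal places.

E[X] = (3)(0.3) + (4)(0.1) + (5)(0.1) + (6)(0.4) + (7)(0.1) = 4.9
E[X²] = (3)²(0.3) + (4)²(0.1) + (5)²(0.1) + (6)²(0.4) + (7)²(0.1) = 26.1
var(X) = E[X²] − (E[X])² = 26.1 − (4.9)² = 2.09

2.0900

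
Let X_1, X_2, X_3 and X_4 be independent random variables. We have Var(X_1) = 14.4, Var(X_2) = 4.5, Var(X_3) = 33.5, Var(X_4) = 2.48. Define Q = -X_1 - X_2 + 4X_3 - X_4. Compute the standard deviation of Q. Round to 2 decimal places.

By independence, Var(Q) = (-1)²Var(X_1) + (-1)²Var(X_2) + (4)²Var(X_3) + (-1)²Var(X_4)
= (-1)²·14.4 + (-1)²·4.5 + (4)²·33.5 + (-1)²·2.48 = 557.38
SD(Q) = √557.38 ≈ 23.61

23.61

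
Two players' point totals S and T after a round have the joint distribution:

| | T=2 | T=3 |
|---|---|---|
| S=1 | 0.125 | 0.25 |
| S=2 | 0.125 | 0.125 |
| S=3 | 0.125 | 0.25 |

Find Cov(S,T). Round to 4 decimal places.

0.0000

E[S] = 2,  E[T] = 2.625
E[ST] = 5.25
Cov(S,T) = E[ST] − E[S]E[T] = 5.25 − (2)(2.625) = 0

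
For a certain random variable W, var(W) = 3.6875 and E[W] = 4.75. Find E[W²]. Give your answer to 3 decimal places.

26.250

E[W²] = var(W) + (E[W])² = 3.6875 + (4.75)² = 26.25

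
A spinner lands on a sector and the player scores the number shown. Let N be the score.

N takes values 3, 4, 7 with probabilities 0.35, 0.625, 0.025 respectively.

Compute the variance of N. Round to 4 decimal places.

E[N] = (3)(0.35) + (4)(0.625) + (7)(0.025) = 3.725
E[N²] = (3)²(0.35) + (4)²(0.625) + (7)²(0.025) = 14.375
Var(N) = E[N²] − (E[N])² = 14.375 − (3.725)² = 0.499375

0.4994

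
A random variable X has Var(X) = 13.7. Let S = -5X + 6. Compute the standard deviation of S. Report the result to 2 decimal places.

18.51

Var(-5X + 6) = (-5)²·13.7 = 342.5
SD(S) = √342.5 ≈ 18.51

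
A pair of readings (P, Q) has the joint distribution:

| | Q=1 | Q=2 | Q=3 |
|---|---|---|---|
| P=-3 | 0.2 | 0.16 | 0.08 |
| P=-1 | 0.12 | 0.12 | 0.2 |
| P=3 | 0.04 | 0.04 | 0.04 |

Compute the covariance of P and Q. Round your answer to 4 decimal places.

E[P] = -1.4,  E[Q] = 1.96
E[PQ] = -2.52
cov(P,Q) = E[PQ] − E[P]E[Q] = -2.52 − (-1.4)(1.96) = 0.224

0.2240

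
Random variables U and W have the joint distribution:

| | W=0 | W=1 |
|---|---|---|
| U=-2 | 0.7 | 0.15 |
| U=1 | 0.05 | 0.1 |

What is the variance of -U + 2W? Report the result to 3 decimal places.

1.148

E[U] = -1.55,  E[W] = 0.25,  E[UW] = -0.2
Var(U) = 3.55 − (-1.55)² = 1.1475;  Var(W) = 0.25 − (0.25)² = 0.1875
Cov(U,W) = -0.2 − (-1.55)(0.25) = 0.1875
Var(-U + 2W) = (-1)²·1.1475 + (2)²·0.1875 + 2·(-1)·(2)·0.1875 = 1.1475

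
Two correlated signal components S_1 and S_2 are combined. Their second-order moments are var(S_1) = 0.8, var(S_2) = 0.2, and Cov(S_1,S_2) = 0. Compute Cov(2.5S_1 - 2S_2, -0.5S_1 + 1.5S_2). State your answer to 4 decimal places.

-1.6000

Cov(2.5S_1 - 2S_2, -0.5S_1 + 1.5S_2) = (2.5)(-0.5)var(S_1) + (-2)(1.5)var(S_2) + [(2.5)(1.5) + (-2)(-0.5)]Cov(S_1,S_2)
= -1.25·0.8 + -3·0.2 + 4.75·0 = -1.6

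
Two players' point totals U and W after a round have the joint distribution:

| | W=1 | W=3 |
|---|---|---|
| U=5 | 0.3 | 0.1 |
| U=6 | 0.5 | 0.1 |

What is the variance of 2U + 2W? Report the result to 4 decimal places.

E[U] = 5.6,  E[W] = 1.4,  E[UW] = 7.8
Var(U) = 31.6 − (5.6)² = 0.24;  Var(W) = 2.6 − (1.4)² = 0.64
Cov(U,W) = 7.8 − (5.6)(1.4) = -0.04
Var(2U + 2W) = (2)²·0.24 + (2)²·0.64 + 2·(2)·(2)·-0.04 = 3.2

3.2000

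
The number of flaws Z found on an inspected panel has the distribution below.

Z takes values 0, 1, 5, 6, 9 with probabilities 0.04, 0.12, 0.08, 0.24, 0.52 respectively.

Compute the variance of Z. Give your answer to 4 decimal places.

E[Z] = (0)(0.04) + (1)(0.12) + (5)(0.08) + (6)(0.24) + (9)(0.52) = 6.64
E[Z²] = (0)²(0.04) + (1)²(0.12) + (5)²(0.08) + (6)²(0.24) + (9)²(0.52) = 52.88
var(Z) = E[Z²] − (E[Z])² = 52.88 − (6.64)² = 8.7904

8.7904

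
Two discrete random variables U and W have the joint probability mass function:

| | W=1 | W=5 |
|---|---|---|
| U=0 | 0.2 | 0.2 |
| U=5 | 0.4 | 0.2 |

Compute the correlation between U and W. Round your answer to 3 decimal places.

E[U] = 3,  E[W] = 2.6
E[UW] = 7
cov(U,W) = E[UW] − E[U]E[W] = 7 − (3)(2.6) = -0.8
Var(U) = 6,  Var(W) = 3.84
ρ = -0.8 / √(6·3.84) ≈ -0.167

-0.167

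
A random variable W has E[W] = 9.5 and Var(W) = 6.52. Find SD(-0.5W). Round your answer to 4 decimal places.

Var(-0.5W) = (-0.5)²·6.52 = 1.63
SD(-0.5W) = √1.63 ≈ 1.2767

1.2767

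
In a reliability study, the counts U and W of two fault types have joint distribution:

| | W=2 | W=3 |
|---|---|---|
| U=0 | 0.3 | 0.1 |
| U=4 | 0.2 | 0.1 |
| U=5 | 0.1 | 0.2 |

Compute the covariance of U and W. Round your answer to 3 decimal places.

0.320

E[U] = 2.7,  E[W] = 2.4
E[UW] = 6.8
Cov(U,W) = E[UW] − E[U]E[W] = 6.8 − (2.7)(2.4) = 0.32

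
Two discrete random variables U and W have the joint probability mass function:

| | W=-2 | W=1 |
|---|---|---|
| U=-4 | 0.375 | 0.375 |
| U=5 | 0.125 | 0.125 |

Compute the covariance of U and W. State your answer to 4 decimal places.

E[U] = -1.75,  E[W] = -0.5
E[UW] = 0.875
cov(U,W) = E[UW] − E[U]E[W] = 0.875 − (-1.75)(-0.5) = 0

0.0000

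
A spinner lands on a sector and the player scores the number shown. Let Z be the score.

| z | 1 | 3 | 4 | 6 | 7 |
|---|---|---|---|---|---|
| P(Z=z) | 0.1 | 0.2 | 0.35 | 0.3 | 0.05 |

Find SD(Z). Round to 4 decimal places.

1.6394

E[Z] = (1)(0.1) + (3)(0.2) + (4)(0.35) + (6)(0.3) + (7)(0.05) = 4.25
E[Z²] = (1)²(0.1) + (3)²(0.2) + (4)²(0.35) + (6)²(0.3) + (7)²(0.05) = 20.75
var(Z) = E[Z²] − (E[Z])² = 20.75 − (4.25)² = 2.6875
SD(Z) = √2.6875 ≈ 1.6394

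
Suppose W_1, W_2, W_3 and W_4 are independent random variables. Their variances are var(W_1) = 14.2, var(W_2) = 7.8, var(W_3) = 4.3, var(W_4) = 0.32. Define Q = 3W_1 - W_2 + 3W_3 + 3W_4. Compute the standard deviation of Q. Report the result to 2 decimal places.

13.31

By independence, var(Q) = (3)²var(W_1) + (-1)²var(W_2) + (3)²var(W_3) + (3)²var(W_4)
= (3)²·14.2 + (-1)²·7.8 + (3)²·4.3 + (3)²·0.32 = 177.18
SD(Q) = √177.18 ≈ 13.31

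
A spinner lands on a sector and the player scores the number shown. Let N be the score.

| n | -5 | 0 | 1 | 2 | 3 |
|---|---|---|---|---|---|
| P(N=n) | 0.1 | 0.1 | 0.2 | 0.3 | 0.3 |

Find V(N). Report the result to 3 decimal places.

E[N] = (-5)(0.1) + (0)(0.1) + (1)(0.2) + (2)(0.3) + (3)(0.3) = 1.2
E[N²] = (-5)²(0.1) + (0)²(0.1) + (1)²(0.2) + (2)²(0.3) + (3)²(0.3) = 6.6
V(N) = E[N²] − (E[N])² = 6.6 − (1.2)² = 5.16

5.160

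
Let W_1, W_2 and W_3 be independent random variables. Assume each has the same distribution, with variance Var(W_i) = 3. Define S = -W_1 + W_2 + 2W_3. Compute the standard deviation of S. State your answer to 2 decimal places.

4.24

By independence, Var(S) = (-1)²Var(W_1) + (1)²Var(W_2) + (2)²Var(W_3)
= (-1)²·3 + (1)²·3 + (2)²·3 = 18
SD(S) = √18 ≈ 4.24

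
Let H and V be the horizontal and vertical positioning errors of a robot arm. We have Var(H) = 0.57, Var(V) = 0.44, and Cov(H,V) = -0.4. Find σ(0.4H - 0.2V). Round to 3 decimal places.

Var(0.4H - 0.2V) = (0.4)²·Var(H) + (-0.2)²·Var(V) + 2·(0.4)·(-0.2)·Cov(H,V)
= 0.16·0.57 + 0.04·0.44 + -0.16·-0.4 = 0.1728
σ(0.4H - 0.2V) = √0.1728 ≈ 0.416

0.416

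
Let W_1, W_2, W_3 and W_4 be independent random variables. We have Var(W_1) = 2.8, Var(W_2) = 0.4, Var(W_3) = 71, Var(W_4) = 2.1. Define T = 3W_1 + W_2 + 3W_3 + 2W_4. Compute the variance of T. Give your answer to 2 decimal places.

By independence, Var(T) = (3)²Var(W_1) + (1)²Var(W_2) + (3)²Var(W_3) + (2)²Var(W_4)
= (3)²·2.8 + (1)²·0.4 + (3)²·71 + (2)²·2.1 = 673

673.00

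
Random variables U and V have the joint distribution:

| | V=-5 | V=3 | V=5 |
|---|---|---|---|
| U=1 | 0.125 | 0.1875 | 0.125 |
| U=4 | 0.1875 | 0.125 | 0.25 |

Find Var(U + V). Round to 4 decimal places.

20.5586

E[U] = 2.6875,  E[V] = 1.25,  E[UV] = 3.3125
Var(U) = 9.4375 − (2.6875)² = 2.21484375;  Var(V) = 20 − (1.25)² = 18.4375
cov(U,V) = 3.3125 − (2.6875)(1.25) = -0.046875
Var(U + V) = (1)²·2.21484375 + (1)²·18.4375 + 2·(1)·(1)·-0.046875 = 20.55859375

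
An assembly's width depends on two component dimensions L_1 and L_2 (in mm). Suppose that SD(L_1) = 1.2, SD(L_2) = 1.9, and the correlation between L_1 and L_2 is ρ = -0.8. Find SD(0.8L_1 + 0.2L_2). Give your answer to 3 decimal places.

V(L_1) = (1.2)² = 1.44;  V(L_2) = (1.9)² = 3.61
cov(L_1,L_2) = ρ·SD(L_1)·SD(L_2) = -0.8·1.2·1.9 = -1.824
V(0.8L_1 + 0.2L_2) = (0.8)²·V(L_1) + (0.2)²·V(L_2) + 2·(0.8)·(0.2)·cov(L_1,L_2)
= 0.64·1.44 + 0.04·3.61 + 0.32·-1.824 = 0.48232
SD(0.8L_1 + 0.2L_2) = √0.48232 ≈ 0.694

0.694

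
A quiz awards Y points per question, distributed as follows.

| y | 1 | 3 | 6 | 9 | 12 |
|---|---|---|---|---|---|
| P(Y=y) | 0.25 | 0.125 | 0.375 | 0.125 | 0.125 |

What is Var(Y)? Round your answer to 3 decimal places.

12.750

E[Y] = (1)(0.25) + (3)(0.125) + (6)(0.375) + (9)(0.125) + (12)(0.125) = 5.5
E[Y²] = (1)²(0.25) + (3)²(0.125) + (6)²(0.375) + (9)²(0.125) + (12)²(0.125) = 43
Var(Y) = E[Y²] − (E[Y])² = 43 − (5.5)² = 12.75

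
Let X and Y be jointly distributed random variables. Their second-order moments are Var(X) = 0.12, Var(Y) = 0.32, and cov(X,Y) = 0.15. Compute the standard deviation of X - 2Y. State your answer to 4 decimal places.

Var(X - 2Y) = (1)²·Var(X) + (-2)²·Var(Y) + 2·(1)·(-2)·cov(X,Y)
= 1·0.12 + 4·0.32 + -4·0.15 = 0.8
sd(X - 2Y) = √0.8 ≈ 0.8944

0.8944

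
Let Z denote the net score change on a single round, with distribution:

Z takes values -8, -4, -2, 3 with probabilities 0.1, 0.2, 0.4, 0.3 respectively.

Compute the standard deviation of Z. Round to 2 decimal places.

E[Z] = (-8)(0.1) + (-4)(0.2) + (-2)(0.4) + (3)(0.3) = -1.5
E[Z²] = (-8)²(0.1) + (-4)²(0.2) + (-2)²(0.4) + (3)²(0.3) = 13.9
var(Z) = E[Z²] − (E[Z])² = 13.9 − (-1.5)² = 11.65
sd(Z) = √11.65 ≈ 3.41

3.41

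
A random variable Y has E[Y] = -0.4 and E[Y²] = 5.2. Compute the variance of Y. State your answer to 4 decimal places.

5.0400

Var(Y) = 5.2 − (-0.4)² = 5.04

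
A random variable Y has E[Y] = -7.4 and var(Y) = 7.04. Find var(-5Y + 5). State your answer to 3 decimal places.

var(-5Y + 5) = (-5)²·var(Y) = 25·7.04 = 176

176.000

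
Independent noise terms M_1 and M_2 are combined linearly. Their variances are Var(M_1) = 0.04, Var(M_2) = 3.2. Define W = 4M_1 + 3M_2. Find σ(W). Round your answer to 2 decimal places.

5.43

By independence, Var(W) = (4)²Var(M_1) + (3)²Var(M_2)
= (4)²·0.04 + (3)²·3.2 = 29.44
σ(W) = √29.44 ≈ 5.43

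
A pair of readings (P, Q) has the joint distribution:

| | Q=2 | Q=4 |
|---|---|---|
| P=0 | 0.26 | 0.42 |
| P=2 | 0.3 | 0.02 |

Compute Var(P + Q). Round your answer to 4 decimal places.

0.8896

E[P] = 0.64,  E[Q] = 2.88,  E[PQ] = 1.36
Var(P) = 1.28 − (0.64)² = 0.8704;  Var(Q) = 9.28 − (2.88)² = 0.9856
Cov(P,Q) = 1.36 − (0.64)(2.88) = -0.4832
Var(P + Q) = (1)²·0.8704 + (1)²·0.9856 + 2·(1)·(1)·-0.4832 = 0.8896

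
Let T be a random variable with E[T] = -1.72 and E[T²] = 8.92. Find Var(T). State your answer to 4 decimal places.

5.9616

Var(T) = 8.92 − (-1.72)² = 5.9616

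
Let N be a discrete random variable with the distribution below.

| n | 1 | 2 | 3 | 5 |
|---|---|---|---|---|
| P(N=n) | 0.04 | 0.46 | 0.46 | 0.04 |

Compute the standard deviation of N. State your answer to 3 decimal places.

E[N] = (1)(0.04) + (2)(0.46) + (3)(0.46) + (5)(0.04) = 2.54
E[N²] = (1)²(0.04) + (2)²(0.46) + (3)²(0.46) + (5)²(0.04) = 7.02
Var(N) = E[N²] − (E[N])² = 7.02 − (2.54)² = 0.5684
SD(N) = √0.5684 ≈ 0.754

0.754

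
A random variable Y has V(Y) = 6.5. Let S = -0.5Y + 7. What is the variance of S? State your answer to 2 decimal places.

V(-0.5Y + 7) = (-0.5)²·V(Y) = 0.25·6.5 = 1.625

1.63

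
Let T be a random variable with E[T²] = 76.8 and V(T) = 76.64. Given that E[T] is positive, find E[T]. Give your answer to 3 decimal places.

(E[T])² = E[T²] − V(T) = 76.8 − 76.64 = 0.16
E[T] = √0.16 = 0.4

0.400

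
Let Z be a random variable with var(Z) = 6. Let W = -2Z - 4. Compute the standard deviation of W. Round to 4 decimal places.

4.8990

var(-2Z - 4) = (-2)²·6 = 24
σ(W) = √24 ≈ 4.8990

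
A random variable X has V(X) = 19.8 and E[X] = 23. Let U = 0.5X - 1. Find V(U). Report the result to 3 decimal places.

4.950

V(0.5X - 1) = (0.5)²·V(X) = 0.25·19.8 = 4.95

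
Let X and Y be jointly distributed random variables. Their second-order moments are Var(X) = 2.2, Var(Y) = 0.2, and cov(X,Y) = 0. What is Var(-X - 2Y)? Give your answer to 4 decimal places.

Var(-X - 2Y) = (-1)²·Var(X) + (-2)²·Var(Y) + 2·(-1)·(-2)·cov(X,Y)
= 1·2.2 + 4·0.2 + 4·0 = 3

3.0000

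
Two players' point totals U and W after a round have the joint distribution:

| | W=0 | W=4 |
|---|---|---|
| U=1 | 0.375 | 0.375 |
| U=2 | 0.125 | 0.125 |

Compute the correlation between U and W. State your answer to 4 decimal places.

E[U] = 1.25,  E[W] = 2
E[UW] = 2.5
cov(U,W) = E[UW] − E[U]E[W] = 2.5 − (1.25)(2) = 0
Var(U) = 0.1875,  Var(W) = 4
ρ = 0 / √(0.1875·4) ≈ 0.0000

0.0000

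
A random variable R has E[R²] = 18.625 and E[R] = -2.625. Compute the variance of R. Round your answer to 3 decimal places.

11.734

var(R) = 18.625 − (-2.625)² = 11.734375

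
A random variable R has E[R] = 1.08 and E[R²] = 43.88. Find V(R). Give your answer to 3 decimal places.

42.714

V(R) = 43.88 − (1.08)² = 42.7136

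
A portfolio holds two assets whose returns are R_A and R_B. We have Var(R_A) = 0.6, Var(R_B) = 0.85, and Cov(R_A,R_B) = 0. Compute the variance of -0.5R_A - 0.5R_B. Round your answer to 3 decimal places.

0.363

Var(-0.5R_A - 0.5R_B) = (-0.5)²·Var(R_A) + (-0.5)²·Var(R_B) + 2·(-0.5)·(-0.5)·Cov(R_A,R_B)
= 0.25·0.6 + 0.25·0.85 + 0.5·0 = 0.3625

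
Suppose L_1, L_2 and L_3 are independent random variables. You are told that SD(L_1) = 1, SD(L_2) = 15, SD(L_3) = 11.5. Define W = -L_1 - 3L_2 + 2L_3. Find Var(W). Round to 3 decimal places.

Var(L_1) = 1, Var(L_2) = 225, Var(L_3) = 132.25
By independence, Var(W) = (-1)²Var(L_1) + (-3)²Var(L_2) + (2)²Var(L_3)
= (-1)²·1 + (-3)²·225 + (2)²·132.25 = 2555

2555.000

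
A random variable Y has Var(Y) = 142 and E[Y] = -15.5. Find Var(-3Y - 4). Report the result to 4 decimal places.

1278.0000

Var(-3Y - 4) = (-3)²·Var(Y) = 9·142 = 1278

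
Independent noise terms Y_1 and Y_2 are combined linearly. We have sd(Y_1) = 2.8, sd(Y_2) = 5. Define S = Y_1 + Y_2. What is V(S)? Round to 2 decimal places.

32.84

V(Y_1) = 7.84, V(Y_2) = 25
By independence, V(S) = (1)²V(Y_1) + (1)²V(Y_2)
= (1)²·7.84 + (1)²·25 = 32.84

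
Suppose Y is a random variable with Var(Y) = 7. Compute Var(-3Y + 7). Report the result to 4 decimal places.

63.0000

Var(-3Y + 7) = (-3)²·Var(Y) = 9·7 = 63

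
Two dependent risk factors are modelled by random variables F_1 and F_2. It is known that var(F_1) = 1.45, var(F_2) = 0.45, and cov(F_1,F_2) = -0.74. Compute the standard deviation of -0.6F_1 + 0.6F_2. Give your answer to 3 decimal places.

var(-0.6F_1 + 0.6F_2) = (-0.6)²·var(F_1) + (0.6)²·var(F_2) + 2·(-0.6)·(0.6)·cov(F_1,F_2)
= 0.36·1.45 + 0.36·0.45 + -0.72·-0.74 = 1.2168
SD(-0.6F_1 + 0.6F_2) = √1.2168 ≈ 1.103

1.103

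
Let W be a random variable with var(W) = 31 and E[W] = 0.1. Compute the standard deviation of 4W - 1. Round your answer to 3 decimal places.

22.271

var(4W - 1) = (4)²·31 = 496
SD(4W - 1) = √496 ≈ 22.271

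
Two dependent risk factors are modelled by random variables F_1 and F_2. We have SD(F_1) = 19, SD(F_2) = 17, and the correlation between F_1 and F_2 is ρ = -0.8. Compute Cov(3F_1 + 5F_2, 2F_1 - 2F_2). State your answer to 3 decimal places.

Var(F_1) = (19)² = 361;  Var(F_2) = (17)² = 289
Cov(F_1,F_2) = ρ·SD(F_1)·SD(F_2) = -0.8·19·17 = -258.4
Cov(3F_1 + 5F_2, 2F_1 - 2F_2) = (3)(2)Var(F_1) + (5)(-2)Var(F_2) + [(3)(-2) + (5)(2)]Cov(F_1,F_2)
= 6·361 + -10·289 + 4·-258.4 = -1757.6

-1757.600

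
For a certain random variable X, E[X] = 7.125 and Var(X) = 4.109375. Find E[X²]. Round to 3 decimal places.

E[X²] = Var(X) + (E[X])² = 4.109375 + (7.125)² = 54.875

54.875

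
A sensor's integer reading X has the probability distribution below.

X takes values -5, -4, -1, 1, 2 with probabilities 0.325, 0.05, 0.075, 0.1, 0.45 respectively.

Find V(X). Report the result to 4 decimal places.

10.0900

E[X] = (-5)(0.325) + (-4)(0.05) + (-1)(0.075) + (1)(0.1) + (2)(0.45) = -0.9
E[X²] = (-5)²(0.325) + (-4)²(0.05) + (-1)²(0.075) + (1)²(0.1) + (2)²(0.45) = 10.9
V(X) = E[X²] − (E[X])² = 10.9 − (-0.9)² = 10.09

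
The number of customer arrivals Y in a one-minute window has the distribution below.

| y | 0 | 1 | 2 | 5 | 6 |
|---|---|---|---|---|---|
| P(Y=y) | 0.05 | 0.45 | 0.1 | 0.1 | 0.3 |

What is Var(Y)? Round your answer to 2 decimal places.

5.45

E[Y] = (0)(0.05) + (1)(0.45) + (2)(0.1) + (5)(0.1) + (6)(0.3) = 2.95
E[Y²] = (0)²(0.05) + (1)²(0.45) + (2)²(0.1) + (5)²(0.1) + (6)²(0.3) = 14.15
Var(Y) = E[Y²] − (E[Y])² = 14.15 − (2.95)² = 5.4475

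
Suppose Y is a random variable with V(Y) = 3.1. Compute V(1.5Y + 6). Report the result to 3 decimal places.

6.975

V(1.5Y + 6) = (1.5)²·V(Y) = 2.25·3.1 = 6.975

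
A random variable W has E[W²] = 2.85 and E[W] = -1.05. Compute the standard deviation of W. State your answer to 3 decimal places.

Var(W) = 2.85 − (-1.05)² = 1.7475
SD(W) = √1.7475 ≈ 1.322

1.322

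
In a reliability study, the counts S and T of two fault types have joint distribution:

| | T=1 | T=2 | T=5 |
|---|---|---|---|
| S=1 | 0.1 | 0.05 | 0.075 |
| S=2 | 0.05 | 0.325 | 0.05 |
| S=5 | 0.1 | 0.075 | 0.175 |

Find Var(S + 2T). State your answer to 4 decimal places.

E[S] = 2.825,  E[T] = 2.65,  E[ST] = 8.1
Var(S) = 10.675 − (2.825)² = 2.694375;  Var(T) = 9.55 − (2.65)² = 2.5275
Cov(S,T) = 8.1 − (2.825)(2.65) = 0.61375
Var(S + 2T) = (1)²·2.694375 + (2)²·2.5275 + 2·(1)·(2)·0.61375 = 15.259375

15.2594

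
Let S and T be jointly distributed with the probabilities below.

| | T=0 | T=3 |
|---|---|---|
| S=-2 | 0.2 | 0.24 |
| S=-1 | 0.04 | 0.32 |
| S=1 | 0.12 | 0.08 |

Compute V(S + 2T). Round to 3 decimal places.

8.880

E[S] = -1.04,  E[T] = 1.92,  E[ST] = -2.16
V(S) = 2.32 − (-1.04)² = 1.2384;  V(T) = 5.76 − (1.92)² = 2.0736
cov(S,T) = -2.16 − (-1.04)(1.92) = -0.1632
V(S + 2T) = (1)²·1.2384 + (2)²·2.0736 + 2·(1)·(2)·-0.1632 = 8.88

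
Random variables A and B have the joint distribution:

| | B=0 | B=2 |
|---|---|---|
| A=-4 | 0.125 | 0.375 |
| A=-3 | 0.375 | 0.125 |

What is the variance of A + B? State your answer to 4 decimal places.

0.7500

E[A] = -3.5,  E[B] = 1,  E[AB] = -3.75
V(A) = 12.5 − (-3.5)² = 0.25;  V(B) = 2 − (1)² = 1
Cov(A,B) = -3.75 − (-3.5)(1) = -0.25
V(A + B) = (1)²·0.25 + (1)²·1 + 2·(1)·(1)·-0.25 = 0.75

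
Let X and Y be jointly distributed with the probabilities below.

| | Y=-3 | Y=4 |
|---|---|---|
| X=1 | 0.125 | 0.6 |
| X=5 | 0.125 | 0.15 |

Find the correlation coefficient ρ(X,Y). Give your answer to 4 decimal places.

-0.2909

E[X] = 2.1,  E[Y] = 2.25
E[XY] = 3.15
Cov(X,Y) = E[XY] − E[X]E[Y] = 3.15 − (2.1)(2.25) = -1.575
V(X) = 3.19,  V(Y) = 9.1875
ρ = -1.575 / √(3.19·9.1875) ≈ -0.2909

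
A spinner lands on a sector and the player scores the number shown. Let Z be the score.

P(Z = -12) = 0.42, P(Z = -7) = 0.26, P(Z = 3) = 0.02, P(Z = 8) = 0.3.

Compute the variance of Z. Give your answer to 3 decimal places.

73.240

E[Z] = (-12)(0.42) + (-7)(0.26) + (3)(0.02) + (8)(0.3) = -4.4
E[Z²] = (-12)²(0.42) + (-7)²(0.26) + (3)²(0.02) + (8)²(0.3) = 92.6
var(Z) = E[Z²] − (E[Z])² = 92.6 − (-4.4)² = 73.24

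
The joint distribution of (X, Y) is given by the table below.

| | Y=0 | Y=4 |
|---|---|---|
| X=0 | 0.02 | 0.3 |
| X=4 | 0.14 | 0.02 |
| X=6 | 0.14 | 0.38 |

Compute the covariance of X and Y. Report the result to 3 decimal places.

E[X] = 3.76,  E[Y] = 2.8
E[XY] = 9.44
Cov(X,Y) = E[XY] − E[X]E[Y] = 9.44 − (3.76)(2.8) = -1.088

-1.088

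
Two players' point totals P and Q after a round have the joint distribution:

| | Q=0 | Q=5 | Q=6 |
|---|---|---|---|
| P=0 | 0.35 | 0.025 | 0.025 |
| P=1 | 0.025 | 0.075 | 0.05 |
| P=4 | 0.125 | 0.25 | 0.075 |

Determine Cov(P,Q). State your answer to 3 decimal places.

2.308

E[P] = 1.95,  E[Q] = 2.65
E[PQ] = 7.475
Cov(P,Q) = E[PQ] − E[P]E[Q] = 7.475 − (1.95)(2.65) = 2.3075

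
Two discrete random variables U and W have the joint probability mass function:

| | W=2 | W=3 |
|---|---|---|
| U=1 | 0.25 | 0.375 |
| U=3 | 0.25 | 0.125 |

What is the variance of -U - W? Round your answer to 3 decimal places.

0.938

E[U] = 1.75,  E[W] = 2.5,  E[UW] = 4.25
V(U) = 4 − (1.75)² = 0.9375;  V(W) = 6.5 − (2.5)² = 0.25
Cov(U,W) = 4.25 − (1.75)(2.5) = -0.125
V(-U - W) = (-1)²·0.9375 + (-1)²·0.25 + 2·(-1)·(-1)·-0.125 = 0.9375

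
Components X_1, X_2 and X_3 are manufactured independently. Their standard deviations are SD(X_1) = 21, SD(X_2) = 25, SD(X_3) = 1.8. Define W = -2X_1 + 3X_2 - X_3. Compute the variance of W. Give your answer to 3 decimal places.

7392.240

Var(X_1) = 441, Var(X_2) = 625, Var(X_3) = 3.24
By independence, Var(W) = (-2)²Var(X_1) + (3)²Var(X_2) + (-1)²Var(X_3)
= (-2)²·441 + (3)²·625 + (-1)²·3.24 = 7392.24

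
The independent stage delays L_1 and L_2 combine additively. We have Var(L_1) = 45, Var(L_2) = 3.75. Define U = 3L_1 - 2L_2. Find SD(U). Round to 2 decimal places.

By independence, Var(U) = (3)²Var(L_1) + (-2)²Var(L_2)
= (3)²·45 + (-2)²·3.75 = 420
SD(U) = √420 ≈ 20.49

20.49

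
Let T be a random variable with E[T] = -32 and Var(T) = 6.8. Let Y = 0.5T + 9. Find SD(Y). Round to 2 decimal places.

1.30

Var(0.5T + 9) = (0.5)²·6.8 = 1.7
SD(Y) = √1.7 ≈ 1.30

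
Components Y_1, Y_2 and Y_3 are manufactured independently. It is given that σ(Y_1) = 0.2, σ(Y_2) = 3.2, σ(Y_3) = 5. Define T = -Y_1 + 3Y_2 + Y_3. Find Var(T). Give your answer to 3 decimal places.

Var(Y_1) = 0.04, Var(Y_2) = 10.24, Var(Y_3) = 25
By independence, Var(T) = (-1)²Var(Y_1) + (3)²Var(Y_2) + (1)²Var(Y_3)
= (-1)²·0.04 + (3)²·10.24 + (1)²·25 = 117.2

117.200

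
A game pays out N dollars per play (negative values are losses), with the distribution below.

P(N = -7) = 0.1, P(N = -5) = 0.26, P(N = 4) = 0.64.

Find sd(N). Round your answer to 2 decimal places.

E[N] = (-7)(0.1) + (-5)(0.26) + (4)(0.64) = 0.56
E[N²] = (-7)²(0.1) + (-5)²(0.26) + (4)²(0.64) = 21.64
Var(N) = E[N²] − (E[N])² = 21.64 − (0.56)² = 21.3264
sd(N) = √21.3264 ≈ 4.62

4.62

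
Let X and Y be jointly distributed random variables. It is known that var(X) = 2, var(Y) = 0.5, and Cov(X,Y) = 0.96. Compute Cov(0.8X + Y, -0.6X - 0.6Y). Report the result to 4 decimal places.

Cov(0.8X + Y, -0.6X - 0.6Y) = (0.8)(-0.6)var(X) + (1)(-0.6)var(Y) + [(0.8)(-0.6) + (1)(-0.6)]Cov(X,Y)
= -0.48·2 + -0.6·0.5 + -1.08·0.96 = -2.2968

-2.2968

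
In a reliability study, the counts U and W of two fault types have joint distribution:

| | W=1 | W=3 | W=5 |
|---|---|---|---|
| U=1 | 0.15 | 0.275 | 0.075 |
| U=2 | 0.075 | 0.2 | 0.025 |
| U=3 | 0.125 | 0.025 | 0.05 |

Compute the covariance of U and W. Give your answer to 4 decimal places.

-0.1200

E[U] = 1.7,  E[W] = 2.6
E[UW] = 4.3
Cov(U,W) = E[UW] − E[U]E[W] = 4.3 − (1.7)(2.6) = -0.12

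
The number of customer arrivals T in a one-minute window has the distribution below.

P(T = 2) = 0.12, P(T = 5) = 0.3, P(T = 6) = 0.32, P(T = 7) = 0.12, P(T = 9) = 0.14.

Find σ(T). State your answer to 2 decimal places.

1.88

E[T] = (2)(0.12) + (5)(0.3) + (6)(0.32) + (7)(0.12) + (9)(0.14) = 5.76
E[T²] = (2)²(0.12) + (5)²(0.3) + (6)²(0.32) + (7)²(0.12) + (9)²(0.14) = 36.72
Var(T) = E[T²] − (E[T])² = 36.72 − (5.76)² = 3.5424
σ(T) = √3.5424 ≈ 1.88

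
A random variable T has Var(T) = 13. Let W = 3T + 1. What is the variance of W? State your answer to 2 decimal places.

Var(3T + 1) = (3)²·Var(T) = 9·13 = 117

117.00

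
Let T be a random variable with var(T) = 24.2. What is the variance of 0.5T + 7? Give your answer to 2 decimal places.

6.05

var(0.5T + 7) = (0.5)²·var(T) = 0.25·24.2 = 6.05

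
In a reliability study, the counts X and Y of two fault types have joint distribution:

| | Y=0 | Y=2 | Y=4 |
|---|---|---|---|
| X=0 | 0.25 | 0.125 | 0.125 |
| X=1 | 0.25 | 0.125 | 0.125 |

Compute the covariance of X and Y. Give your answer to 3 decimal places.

E[X] = 0.5,  E[Y] = 1.5
E[XY] = 0.75
Cov(X,Y) = E[XY] − E[X]E[Y] = 0.75 − (0.5)(1.5) = 0

0.000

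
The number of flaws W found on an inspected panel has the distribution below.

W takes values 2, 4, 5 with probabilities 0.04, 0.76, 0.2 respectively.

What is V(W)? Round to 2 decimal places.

E[W] = (2)(0.04) + (4)(0.76) + (5)(0.2) = 4.12
E[W²] = (2)²(0.04) + (4)²(0.76) + (5)²(0.2) = 17.32
V(W) = E[W²] − (E[W])² = 17.32 − (4.12)² = 0.3456

0.35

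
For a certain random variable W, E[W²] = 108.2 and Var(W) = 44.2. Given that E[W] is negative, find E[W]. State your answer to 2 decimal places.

-8.00

(E[W])² = E[W²] − Var(W) = 108.2 − 44.2 = 64
E[W] = −√64 = -8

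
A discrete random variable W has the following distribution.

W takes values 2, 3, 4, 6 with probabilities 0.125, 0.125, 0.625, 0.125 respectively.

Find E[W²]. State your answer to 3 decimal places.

16.125

E[W²] = (2)²(0.125) + (3)²(0.125) + (4)²(0.625) + (6)²(0.125) = 16.125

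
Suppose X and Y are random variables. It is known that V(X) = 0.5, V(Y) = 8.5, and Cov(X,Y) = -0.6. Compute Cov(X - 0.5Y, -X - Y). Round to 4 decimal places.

Cov(X - 0.5Y, -X - Y) = (1)(-1)V(X) + (-0.5)(-1)V(Y) + [(1)(-1) + (-0.5)(-1)]Cov(X,Y)
= -1·0.5 + 0.5·8.5 + -0.5·-0.6 = 4.05

4.0500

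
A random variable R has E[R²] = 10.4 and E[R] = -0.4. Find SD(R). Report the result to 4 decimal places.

3.2000

Var(R) = 10.4 − (-0.4)² = 10.24
SD(R) = √10.24 ≈ 3.2000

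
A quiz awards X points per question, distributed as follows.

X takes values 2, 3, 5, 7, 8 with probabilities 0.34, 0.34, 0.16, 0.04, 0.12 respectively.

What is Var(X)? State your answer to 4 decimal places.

E[X] = (2)(0.34) + (3)(0.34) + (5)(0.16) + (7)(0.04) + (8)(0.12) = 3.74
E[X²] = (2)²(0.34) + (3)²(0.34) + (5)²(0.16) + (7)²(0.04) + (8)²(0.12) = 18.06
Var(X) = E[X²] − (E[X])² = 18.06 − (3.74)² = 4.0724

4.0724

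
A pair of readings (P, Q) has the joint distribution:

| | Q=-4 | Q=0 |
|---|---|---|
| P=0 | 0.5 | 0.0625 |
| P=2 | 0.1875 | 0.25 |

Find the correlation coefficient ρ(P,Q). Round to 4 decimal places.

E[P] = 0.875,  E[Q] = -2.75
E[PQ] = -1.5
Cov(P,Q) = E[PQ] − E[P]E[Q] = -1.5 − (0.875)(-2.75) = 0.90625
Var(P) = 0.984375,  Var(Q) = 3.4375
ρ = 0.90625 / √(0.984375·3.4375) ≈ 0.4927

0.4927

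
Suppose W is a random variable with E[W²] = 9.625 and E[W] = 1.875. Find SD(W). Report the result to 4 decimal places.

Var(W) = 9.625 − (1.875)² = 6.109375
SD(W) = √6.109375 ≈ 2.4717

2.4717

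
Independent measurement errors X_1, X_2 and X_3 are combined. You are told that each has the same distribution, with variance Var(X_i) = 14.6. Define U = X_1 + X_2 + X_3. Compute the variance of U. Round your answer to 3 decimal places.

43.800

By independence, Var(U) = (1)²Var(X_1) + (1)²Var(X_2) + (1)²Var(X_3)
= (1)²·14.6 + (1)²·14.6 + (1)²·14.6 = 43.8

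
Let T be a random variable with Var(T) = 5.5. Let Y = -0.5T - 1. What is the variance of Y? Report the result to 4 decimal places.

Var(-0.5T - 1) = (-0.5)²·Var(T) = 0.25·5.5 = 1.375

1.3750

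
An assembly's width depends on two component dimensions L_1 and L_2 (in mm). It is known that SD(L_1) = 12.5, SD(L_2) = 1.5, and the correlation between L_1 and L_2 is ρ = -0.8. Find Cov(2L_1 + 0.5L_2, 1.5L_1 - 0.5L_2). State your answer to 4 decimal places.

471.9375

Var(L_1) = (12.5)² = 156.25;  Var(L_2) = (1.5)² = 2.25
Cov(L_1,L_2) = ρ·SD(L_1)·SD(L_2) = -0.8·12.5·1.5 = -15
Cov(2L_1 + 0.5L_2, 1.5L_1 - 0.5L_2) = (2)(1.5)Var(L_1) + (0.5)(-0.5)Var(L_2) + [(2)(-0.5) + (0.5)(1.5)]Cov(L_1,L_2)
= 3·156.25 + -0.25·2.25 + -0.25·-15 = 471.9375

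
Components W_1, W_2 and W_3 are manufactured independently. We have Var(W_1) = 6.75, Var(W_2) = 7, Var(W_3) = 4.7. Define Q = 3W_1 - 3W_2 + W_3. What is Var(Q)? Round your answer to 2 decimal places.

128.45

By independence, Var(Q) = (3)²Var(W_1) + (-3)²Var(W_2) + (1)²Var(W_3)
= (3)²·6.75 + (-3)²·7 + (1)²·4.7 = 128.45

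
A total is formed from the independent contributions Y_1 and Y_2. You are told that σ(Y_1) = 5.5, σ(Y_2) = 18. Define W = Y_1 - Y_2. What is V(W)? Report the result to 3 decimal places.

354.250

V(Y_1) = 30.25, V(Y_2) = 324
By independence, V(W) = (1)²V(Y_1) + (-1)²V(Y_2)
= (1)²·30.25 + (-1)²·324 = 354.25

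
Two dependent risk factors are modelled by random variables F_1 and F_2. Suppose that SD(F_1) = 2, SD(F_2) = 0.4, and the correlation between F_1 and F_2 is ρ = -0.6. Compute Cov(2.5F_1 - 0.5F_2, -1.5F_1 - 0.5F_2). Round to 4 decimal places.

-14.7200

Var(F_1) = (2)² = 4;  Var(F_2) = (0.4)² = 0.16
Cov(F_1,F_2) = ρ·SD(F_1)·SD(F_2) = -0.6·2·0.4 = -0.48
Cov(2.5F_1 - 0.5F_2, -1.5F_1 - 0.5F_2) = (2.5)(-1.5)Var(F_1) + (-0.5)(-0.5)Var(F_2) + [(2.5)(-0.5) + (-0.5)(-1.5)]Cov(F_1,F_2)
= -3.75·4 + 0.25·0.16 + -0.5·-0.48 = -14.72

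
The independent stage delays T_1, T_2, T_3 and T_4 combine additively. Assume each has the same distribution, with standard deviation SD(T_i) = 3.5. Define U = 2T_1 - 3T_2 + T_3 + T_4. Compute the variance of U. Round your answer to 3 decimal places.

183.750

V(T_i) = (3.5)² = 12.25
By independence, V(U) = (2)²V(T_1) + (-3)²V(T_2) + (1)²V(T_3) + (1)²V(T_4)
= (2)²·12.25 + (-3)²·12.25 + (1)²·12.25 + (1)²·12.25 = 183.75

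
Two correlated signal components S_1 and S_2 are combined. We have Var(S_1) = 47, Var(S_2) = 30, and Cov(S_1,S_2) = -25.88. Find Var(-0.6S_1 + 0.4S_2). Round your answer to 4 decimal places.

Var(-0.6S_1 + 0.4S_2) = (-0.6)²·Var(S_1) + (0.4)²·Var(S_2) + 2·(-0.6)·(0.4)·Cov(S_1,S_2)
= 0.36·47 + 0.16·30 + -0.48·-25.88 = 34.1424

34.1424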